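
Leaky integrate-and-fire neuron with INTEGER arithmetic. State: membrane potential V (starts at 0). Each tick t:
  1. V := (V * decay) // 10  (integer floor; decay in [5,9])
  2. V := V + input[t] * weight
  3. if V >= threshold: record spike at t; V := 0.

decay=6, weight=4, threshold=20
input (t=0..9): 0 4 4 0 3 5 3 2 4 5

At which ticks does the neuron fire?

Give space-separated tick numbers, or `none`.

Answer: 2 5 8 9

Derivation:
t=0: input=0 -> V=0
t=1: input=4 -> V=16
t=2: input=4 -> V=0 FIRE
t=3: input=0 -> V=0
t=4: input=3 -> V=12
t=5: input=5 -> V=0 FIRE
t=6: input=3 -> V=12
t=7: input=2 -> V=15
t=8: input=4 -> V=0 FIRE
t=9: input=5 -> V=0 FIRE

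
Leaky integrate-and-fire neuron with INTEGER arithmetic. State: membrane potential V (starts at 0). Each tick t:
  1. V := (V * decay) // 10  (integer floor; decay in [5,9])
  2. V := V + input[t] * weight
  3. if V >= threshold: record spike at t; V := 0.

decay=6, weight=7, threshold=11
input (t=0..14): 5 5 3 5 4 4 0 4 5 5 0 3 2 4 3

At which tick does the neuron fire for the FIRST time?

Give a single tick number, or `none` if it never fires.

t=0: input=5 -> V=0 FIRE
t=1: input=5 -> V=0 FIRE
t=2: input=3 -> V=0 FIRE
t=3: input=5 -> V=0 FIRE
t=4: input=4 -> V=0 FIRE
t=5: input=4 -> V=0 FIRE
t=6: input=0 -> V=0
t=7: input=4 -> V=0 FIRE
t=8: input=5 -> V=0 FIRE
t=9: input=5 -> V=0 FIRE
t=10: input=0 -> V=0
t=11: input=3 -> V=0 FIRE
t=12: input=2 -> V=0 FIRE
t=13: input=4 -> V=0 FIRE
t=14: input=3 -> V=0 FIRE

Answer: 0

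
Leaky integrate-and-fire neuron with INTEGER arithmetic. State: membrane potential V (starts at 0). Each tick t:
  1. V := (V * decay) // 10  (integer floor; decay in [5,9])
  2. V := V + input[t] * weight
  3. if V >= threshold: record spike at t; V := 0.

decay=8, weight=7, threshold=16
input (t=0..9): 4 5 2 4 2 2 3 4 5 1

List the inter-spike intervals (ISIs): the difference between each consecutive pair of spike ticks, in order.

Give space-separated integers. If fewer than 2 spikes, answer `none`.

Answer: 1 2 2 1 1 1

Derivation:
t=0: input=4 -> V=0 FIRE
t=1: input=5 -> V=0 FIRE
t=2: input=2 -> V=14
t=3: input=4 -> V=0 FIRE
t=4: input=2 -> V=14
t=5: input=2 -> V=0 FIRE
t=6: input=3 -> V=0 FIRE
t=7: input=4 -> V=0 FIRE
t=8: input=5 -> V=0 FIRE
t=9: input=1 -> V=7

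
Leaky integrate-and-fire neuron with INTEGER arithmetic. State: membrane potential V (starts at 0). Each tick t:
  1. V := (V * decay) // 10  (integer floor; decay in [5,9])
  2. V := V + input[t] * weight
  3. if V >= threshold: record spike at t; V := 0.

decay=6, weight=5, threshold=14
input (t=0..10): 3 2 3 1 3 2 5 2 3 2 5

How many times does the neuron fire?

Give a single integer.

t=0: input=3 -> V=0 FIRE
t=1: input=2 -> V=10
t=2: input=3 -> V=0 FIRE
t=3: input=1 -> V=5
t=4: input=3 -> V=0 FIRE
t=5: input=2 -> V=10
t=6: input=5 -> V=0 FIRE
t=7: input=2 -> V=10
t=8: input=3 -> V=0 FIRE
t=9: input=2 -> V=10
t=10: input=5 -> V=0 FIRE

Answer: 6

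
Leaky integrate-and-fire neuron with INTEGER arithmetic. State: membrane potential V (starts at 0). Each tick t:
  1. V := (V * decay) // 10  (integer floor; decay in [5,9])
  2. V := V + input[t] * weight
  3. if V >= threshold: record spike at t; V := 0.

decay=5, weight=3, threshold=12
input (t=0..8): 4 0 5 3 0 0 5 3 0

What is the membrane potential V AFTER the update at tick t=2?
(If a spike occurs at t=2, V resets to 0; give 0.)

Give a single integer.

t=0: input=4 -> V=0 FIRE
t=1: input=0 -> V=0
t=2: input=5 -> V=0 FIRE
t=3: input=3 -> V=9
t=4: input=0 -> V=4
t=5: input=0 -> V=2
t=6: input=5 -> V=0 FIRE
t=7: input=3 -> V=9
t=8: input=0 -> V=4

Answer: 0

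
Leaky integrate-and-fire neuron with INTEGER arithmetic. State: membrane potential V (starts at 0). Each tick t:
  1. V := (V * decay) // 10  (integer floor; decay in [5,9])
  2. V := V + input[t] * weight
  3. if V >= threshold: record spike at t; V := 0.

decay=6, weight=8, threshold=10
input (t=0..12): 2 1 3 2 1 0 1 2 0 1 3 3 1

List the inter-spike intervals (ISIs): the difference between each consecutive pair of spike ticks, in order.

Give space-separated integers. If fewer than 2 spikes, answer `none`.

Answer: 2 1 3 1 3 1

Derivation:
t=0: input=2 -> V=0 FIRE
t=1: input=1 -> V=8
t=2: input=3 -> V=0 FIRE
t=3: input=2 -> V=0 FIRE
t=4: input=1 -> V=8
t=5: input=0 -> V=4
t=6: input=1 -> V=0 FIRE
t=7: input=2 -> V=0 FIRE
t=8: input=0 -> V=0
t=9: input=1 -> V=8
t=10: input=3 -> V=0 FIRE
t=11: input=3 -> V=0 FIRE
t=12: input=1 -> V=8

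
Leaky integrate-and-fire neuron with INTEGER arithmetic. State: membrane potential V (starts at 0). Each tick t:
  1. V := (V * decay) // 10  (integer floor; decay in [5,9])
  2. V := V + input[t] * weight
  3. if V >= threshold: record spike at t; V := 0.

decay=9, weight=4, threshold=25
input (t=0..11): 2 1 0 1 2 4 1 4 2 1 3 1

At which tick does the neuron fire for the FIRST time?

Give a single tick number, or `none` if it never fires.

t=0: input=2 -> V=8
t=1: input=1 -> V=11
t=2: input=0 -> V=9
t=3: input=1 -> V=12
t=4: input=2 -> V=18
t=5: input=4 -> V=0 FIRE
t=6: input=1 -> V=4
t=7: input=4 -> V=19
t=8: input=2 -> V=0 FIRE
t=9: input=1 -> V=4
t=10: input=3 -> V=15
t=11: input=1 -> V=17

Answer: 5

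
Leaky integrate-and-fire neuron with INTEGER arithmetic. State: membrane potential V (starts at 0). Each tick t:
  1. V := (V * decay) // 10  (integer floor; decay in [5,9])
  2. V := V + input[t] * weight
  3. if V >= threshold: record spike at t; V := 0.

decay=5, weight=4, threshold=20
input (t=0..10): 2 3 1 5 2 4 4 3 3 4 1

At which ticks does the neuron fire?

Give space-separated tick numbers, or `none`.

Answer: 3 5 7 9

Derivation:
t=0: input=2 -> V=8
t=1: input=3 -> V=16
t=2: input=1 -> V=12
t=3: input=5 -> V=0 FIRE
t=4: input=2 -> V=8
t=5: input=4 -> V=0 FIRE
t=6: input=4 -> V=16
t=7: input=3 -> V=0 FIRE
t=8: input=3 -> V=12
t=9: input=4 -> V=0 FIRE
t=10: input=1 -> V=4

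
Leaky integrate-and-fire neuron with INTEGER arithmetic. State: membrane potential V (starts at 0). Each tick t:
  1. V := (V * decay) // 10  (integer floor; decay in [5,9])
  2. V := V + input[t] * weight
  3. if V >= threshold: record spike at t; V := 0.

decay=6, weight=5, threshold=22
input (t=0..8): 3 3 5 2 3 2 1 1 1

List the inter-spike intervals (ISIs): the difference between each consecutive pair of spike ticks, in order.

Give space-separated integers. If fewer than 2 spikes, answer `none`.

Answer: 1 3

Derivation:
t=0: input=3 -> V=15
t=1: input=3 -> V=0 FIRE
t=2: input=5 -> V=0 FIRE
t=3: input=2 -> V=10
t=4: input=3 -> V=21
t=5: input=2 -> V=0 FIRE
t=6: input=1 -> V=5
t=7: input=1 -> V=8
t=8: input=1 -> V=9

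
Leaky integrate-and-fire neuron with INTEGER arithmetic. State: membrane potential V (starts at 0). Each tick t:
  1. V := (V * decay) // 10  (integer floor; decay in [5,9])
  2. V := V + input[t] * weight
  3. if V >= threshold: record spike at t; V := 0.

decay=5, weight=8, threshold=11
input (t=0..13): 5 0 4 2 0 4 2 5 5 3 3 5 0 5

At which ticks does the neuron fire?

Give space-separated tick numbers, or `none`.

t=0: input=5 -> V=0 FIRE
t=1: input=0 -> V=0
t=2: input=4 -> V=0 FIRE
t=3: input=2 -> V=0 FIRE
t=4: input=0 -> V=0
t=5: input=4 -> V=0 FIRE
t=6: input=2 -> V=0 FIRE
t=7: input=5 -> V=0 FIRE
t=8: input=5 -> V=0 FIRE
t=9: input=3 -> V=0 FIRE
t=10: input=3 -> V=0 FIRE
t=11: input=5 -> V=0 FIRE
t=12: input=0 -> V=0
t=13: input=5 -> V=0 FIRE

Answer: 0 2 3 5 6 7 8 9 10 11 13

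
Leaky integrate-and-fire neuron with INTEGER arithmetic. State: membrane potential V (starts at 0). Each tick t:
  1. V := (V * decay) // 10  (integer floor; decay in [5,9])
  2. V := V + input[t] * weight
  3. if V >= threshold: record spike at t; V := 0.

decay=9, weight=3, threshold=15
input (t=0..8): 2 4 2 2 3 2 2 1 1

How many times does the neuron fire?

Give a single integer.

Answer: 2

Derivation:
t=0: input=2 -> V=6
t=1: input=4 -> V=0 FIRE
t=2: input=2 -> V=6
t=3: input=2 -> V=11
t=4: input=3 -> V=0 FIRE
t=5: input=2 -> V=6
t=6: input=2 -> V=11
t=7: input=1 -> V=12
t=8: input=1 -> V=13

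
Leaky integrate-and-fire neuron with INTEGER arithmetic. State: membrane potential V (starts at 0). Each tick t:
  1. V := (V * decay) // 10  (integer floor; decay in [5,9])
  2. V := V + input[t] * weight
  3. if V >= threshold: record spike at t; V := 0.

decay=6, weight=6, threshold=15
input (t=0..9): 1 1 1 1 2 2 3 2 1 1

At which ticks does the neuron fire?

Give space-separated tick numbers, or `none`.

Answer: 4 6

Derivation:
t=0: input=1 -> V=6
t=1: input=1 -> V=9
t=2: input=1 -> V=11
t=3: input=1 -> V=12
t=4: input=2 -> V=0 FIRE
t=5: input=2 -> V=12
t=6: input=3 -> V=0 FIRE
t=7: input=2 -> V=12
t=8: input=1 -> V=13
t=9: input=1 -> V=13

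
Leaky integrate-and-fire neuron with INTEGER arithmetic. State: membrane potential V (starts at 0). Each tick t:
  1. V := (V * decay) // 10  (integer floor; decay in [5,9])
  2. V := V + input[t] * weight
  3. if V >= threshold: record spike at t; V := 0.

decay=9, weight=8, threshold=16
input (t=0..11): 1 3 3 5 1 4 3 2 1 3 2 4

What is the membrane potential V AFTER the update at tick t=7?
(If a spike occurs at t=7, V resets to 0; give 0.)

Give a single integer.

t=0: input=1 -> V=8
t=1: input=3 -> V=0 FIRE
t=2: input=3 -> V=0 FIRE
t=3: input=5 -> V=0 FIRE
t=4: input=1 -> V=8
t=5: input=4 -> V=0 FIRE
t=6: input=3 -> V=0 FIRE
t=7: input=2 -> V=0 FIRE
t=8: input=1 -> V=8
t=9: input=3 -> V=0 FIRE
t=10: input=2 -> V=0 FIRE
t=11: input=4 -> V=0 FIRE

Answer: 0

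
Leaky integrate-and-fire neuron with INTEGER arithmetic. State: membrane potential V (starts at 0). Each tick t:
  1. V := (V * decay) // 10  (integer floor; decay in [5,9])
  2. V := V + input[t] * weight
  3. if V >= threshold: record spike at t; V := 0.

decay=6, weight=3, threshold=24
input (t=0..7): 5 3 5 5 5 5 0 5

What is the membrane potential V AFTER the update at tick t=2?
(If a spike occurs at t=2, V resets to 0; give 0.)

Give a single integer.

Answer: 0

Derivation:
t=0: input=5 -> V=15
t=1: input=3 -> V=18
t=2: input=5 -> V=0 FIRE
t=3: input=5 -> V=15
t=4: input=5 -> V=0 FIRE
t=5: input=5 -> V=15
t=6: input=0 -> V=9
t=7: input=5 -> V=20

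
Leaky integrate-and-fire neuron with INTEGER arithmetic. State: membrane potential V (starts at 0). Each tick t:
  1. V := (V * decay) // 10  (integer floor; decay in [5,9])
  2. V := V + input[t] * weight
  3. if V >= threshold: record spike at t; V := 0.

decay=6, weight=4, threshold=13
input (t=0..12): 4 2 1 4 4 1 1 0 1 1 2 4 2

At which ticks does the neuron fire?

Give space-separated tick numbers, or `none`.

t=0: input=4 -> V=0 FIRE
t=1: input=2 -> V=8
t=2: input=1 -> V=8
t=3: input=4 -> V=0 FIRE
t=4: input=4 -> V=0 FIRE
t=5: input=1 -> V=4
t=6: input=1 -> V=6
t=7: input=0 -> V=3
t=8: input=1 -> V=5
t=9: input=1 -> V=7
t=10: input=2 -> V=12
t=11: input=4 -> V=0 FIRE
t=12: input=2 -> V=8

Answer: 0 3 4 11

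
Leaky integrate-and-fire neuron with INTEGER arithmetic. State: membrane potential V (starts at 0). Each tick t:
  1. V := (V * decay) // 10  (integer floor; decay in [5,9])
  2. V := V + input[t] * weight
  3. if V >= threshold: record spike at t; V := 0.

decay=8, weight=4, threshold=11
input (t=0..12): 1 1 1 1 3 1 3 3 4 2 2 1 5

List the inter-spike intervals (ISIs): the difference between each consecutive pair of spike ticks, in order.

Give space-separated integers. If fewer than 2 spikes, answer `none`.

Answer: 1 2 1 1 2 2

Derivation:
t=0: input=1 -> V=4
t=1: input=1 -> V=7
t=2: input=1 -> V=9
t=3: input=1 -> V=0 FIRE
t=4: input=3 -> V=0 FIRE
t=5: input=1 -> V=4
t=6: input=3 -> V=0 FIRE
t=7: input=3 -> V=0 FIRE
t=8: input=4 -> V=0 FIRE
t=9: input=2 -> V=8
t=10: input=2 -> V=0 FIRE
t=11: input=1 -> V=4
t=12: input=5 -> V=0 FIRE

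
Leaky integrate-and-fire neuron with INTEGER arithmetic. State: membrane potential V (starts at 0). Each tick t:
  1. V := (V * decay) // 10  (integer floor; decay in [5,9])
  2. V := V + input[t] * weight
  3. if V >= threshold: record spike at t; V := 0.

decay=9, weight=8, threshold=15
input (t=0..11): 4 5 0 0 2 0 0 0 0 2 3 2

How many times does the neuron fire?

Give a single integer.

Answer: 6

Derivation:
t=0: input=4 -> V=0 FIRE
t=1: input=5 -> V=0 FIRE
t=2: input=0 -> V=0
t=3: input=0 -> V=0
t=4: input=2 -> V=0 FIRE
t=5: input=0 -> V=0
t=6: input=0 -> V=0
t=7: input=0 -> V=0
t=8: input=0 -> V=0
t=9: input=2 -> V=0 FIRE
t=10: input=3 -> V=0 FIRE
t=11: input=2 -> V=0 FIRE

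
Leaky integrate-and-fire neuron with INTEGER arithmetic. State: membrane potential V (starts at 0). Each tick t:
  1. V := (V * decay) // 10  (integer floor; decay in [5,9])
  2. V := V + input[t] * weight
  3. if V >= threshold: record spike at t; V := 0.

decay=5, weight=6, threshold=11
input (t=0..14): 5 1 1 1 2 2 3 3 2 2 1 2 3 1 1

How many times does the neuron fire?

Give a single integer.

Answer: 9

Derivation:
t=0: input=5 -> V=0 FIRE
t=1: input=1 -> V=6
t=2: input=1 -> V=9
t=3: input=1 -> V=10
t=4: input=2 -> V=0 FIRE
t=5: input=2 -> V=0 FIRE
t=6: input=3 -> V=0 FIRE
t=7: input=3 -> V=0 FIRE
t=8: input=2 -> V=0 FIRE
t=9: input=2 -> V=0 FIRE
t=10: input=1 -> V=6
t=11: input=2 -> V=0 FIRE
t=12: input=3 -> V=0 FIRE
t=13: input=1 -> V=6
t=14: input=1 -> V=9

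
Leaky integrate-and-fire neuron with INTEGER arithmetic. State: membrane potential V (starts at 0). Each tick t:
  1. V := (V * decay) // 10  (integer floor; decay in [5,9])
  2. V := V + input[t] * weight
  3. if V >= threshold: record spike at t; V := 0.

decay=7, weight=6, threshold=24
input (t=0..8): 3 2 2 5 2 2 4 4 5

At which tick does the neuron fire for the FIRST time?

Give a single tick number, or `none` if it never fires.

Answer: 1

Derivation:
t=0: input=3 -> V=18
t=1: input=2 -> V=0 FIRE
t=2: input=2 -> V=12
t=3: input=5 -> V=0 FIRE
t=4: input=2 -> V=12
t=5: input=2 -> V=20
t=6: input=4 -> V=0 FIRE
t=7: input=4 -> V=0 FIRE
t=8: input=5 -> V=0 FIRE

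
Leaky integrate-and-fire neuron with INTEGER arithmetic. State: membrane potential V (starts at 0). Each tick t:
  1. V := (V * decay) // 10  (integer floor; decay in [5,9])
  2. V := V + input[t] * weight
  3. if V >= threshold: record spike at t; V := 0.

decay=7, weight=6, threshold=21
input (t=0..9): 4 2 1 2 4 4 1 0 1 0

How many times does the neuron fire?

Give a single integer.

t=0: input=4 -> V=0 FIRE
t=1: input=2 -> V=12
t=2: input=1 -> V=14
t=3: input=2 -> V=0 FIRE
t=4: input=4 -> V=0 FIRE
t=5: input=4 -> V=0 FIRE
t=6: input=1 -> V=6
t=7: input=0 -> V=4
t=8: input=1 -> V=8
t=9: input=0 -> V=5

Answer: 4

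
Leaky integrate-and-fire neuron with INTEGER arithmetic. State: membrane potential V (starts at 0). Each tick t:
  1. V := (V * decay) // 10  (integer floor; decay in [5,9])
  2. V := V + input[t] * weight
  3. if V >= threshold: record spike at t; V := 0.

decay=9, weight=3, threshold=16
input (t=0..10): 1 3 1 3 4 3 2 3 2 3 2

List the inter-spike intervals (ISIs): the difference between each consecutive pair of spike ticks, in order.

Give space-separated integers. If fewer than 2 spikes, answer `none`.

t=0: input=1 -> V=3
t=1: input=3 -> V=11
t=2: input=1 -> V=12
t=3: input=3 -> V=0 FIRE
t=4: input=4 -> V=12
t=5: input=3 -> V=0 FIRE
t=6: input=2 -> V=6
t=7: input=3 -> V=14
t=8: input=2 -> V=0 FIRE
t=9: input=3 -> V=9
t=10: input=2 -> V=14

Answer: 2 3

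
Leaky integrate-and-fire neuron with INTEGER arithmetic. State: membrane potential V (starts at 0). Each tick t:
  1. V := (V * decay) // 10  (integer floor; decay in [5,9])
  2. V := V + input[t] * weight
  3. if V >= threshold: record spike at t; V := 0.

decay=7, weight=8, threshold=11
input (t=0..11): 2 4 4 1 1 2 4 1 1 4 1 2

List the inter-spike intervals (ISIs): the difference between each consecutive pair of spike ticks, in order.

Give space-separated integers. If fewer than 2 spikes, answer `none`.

Answer: 1 1 2 1 1 2 1 2

Derivation:
t=0: input=2 -> V=0 FIRE
t=1: input=4 -> V=0 FIRE
t=2: input=4 -> V=0 FIRE
t=3: input=1 -> V=8
t=4: input=1 -> V=0 FIRE
t=5: input=2 -> V=0 FIRE
t=6: input=4 -> V=0 FIRE
t=7: input=1 -> V=8
t=8: input=1 -> V=0 FIRE
t=9: input=4 -> V=0 FIRE
t=10: input=1 -> V=8
t=11: input=2 -> V=0 FIRE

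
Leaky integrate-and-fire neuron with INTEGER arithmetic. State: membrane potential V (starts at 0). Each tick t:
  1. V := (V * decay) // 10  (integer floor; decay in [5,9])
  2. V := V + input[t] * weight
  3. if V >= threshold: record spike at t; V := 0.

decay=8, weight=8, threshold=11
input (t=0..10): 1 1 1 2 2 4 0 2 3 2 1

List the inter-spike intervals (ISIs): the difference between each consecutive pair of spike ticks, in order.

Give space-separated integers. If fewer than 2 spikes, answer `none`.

t=0: input=1 -> V=8
t=1: input=1 -> V=0 FIRE
t=2: input=1 -> V=8
t=3: input=2 -> V=0 FIRE
t=4: input=2 -> V=0 FIRE
t=5: input=4 -> V=0 FIRE
t=6: input=0 -> V=0
t=7: input=2 -> V=0 FIRE
t=8: input=3 -> V=0 FIRE
t=9: input=2 -> V=0 FIRE
t=10: input=1 -> V=8

Answer: 2 1 1 2 1 1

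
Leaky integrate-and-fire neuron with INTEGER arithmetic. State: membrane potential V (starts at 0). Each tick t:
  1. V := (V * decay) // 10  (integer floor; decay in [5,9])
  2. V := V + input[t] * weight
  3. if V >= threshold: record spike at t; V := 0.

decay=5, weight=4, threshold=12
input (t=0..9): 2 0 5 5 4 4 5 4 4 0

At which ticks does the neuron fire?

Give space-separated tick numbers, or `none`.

Answer: 2 3 4 5 6 7 8

Derivation:
t=0: input=2 -> V=8
t=1: input=0 -> V=4
t=2: input=5 -> V=0 FIRE
t=3: input=5 -> V=0 FIRE
t=4: input=4 -> V=0 FIRE
t=5: input=4 -> V=0 FIRE
t=6: input=5 -> V=0 FIRE
t=7: input=4 -> V=0 FIRE
t=8: input=4 -> V=0 FIRE
t=9: input=0 -> V=0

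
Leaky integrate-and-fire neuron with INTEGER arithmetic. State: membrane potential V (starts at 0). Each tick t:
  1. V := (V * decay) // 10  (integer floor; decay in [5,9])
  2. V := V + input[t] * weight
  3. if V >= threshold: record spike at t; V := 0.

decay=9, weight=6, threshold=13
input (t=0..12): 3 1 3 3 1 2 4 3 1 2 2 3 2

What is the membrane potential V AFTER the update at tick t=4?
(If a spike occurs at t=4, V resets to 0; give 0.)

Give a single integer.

Answer: 6

Derivation:
t=0: input=3 -> V=0 FIRE
t=1: input=1 -> V=6
t=2: input=3 -> V=0 FIRE
t=3: input=3 -> V=0 FIRE
t=4: input=1 -> V=6
t=5: input=2 -> V=0 FIRE
t=6: input=4 -> V=0 FIRE
t=7: input=3 -> V=0 FIRE
t=8: input=1 -> V=6
t=9: input=2 -> V=0 FIRE
t=10: input=2 -> V=12
t=11: input=3 -> V=0 FIRE
t=12: input=2 -> V=12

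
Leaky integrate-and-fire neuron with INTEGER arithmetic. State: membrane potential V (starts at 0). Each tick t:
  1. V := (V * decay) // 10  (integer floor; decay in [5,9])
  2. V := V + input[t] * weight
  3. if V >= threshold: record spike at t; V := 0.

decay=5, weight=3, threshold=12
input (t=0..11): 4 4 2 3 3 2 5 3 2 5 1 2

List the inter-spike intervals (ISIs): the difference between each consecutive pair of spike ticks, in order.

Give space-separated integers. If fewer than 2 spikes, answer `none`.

t=0: input=4 -> V=0 FIRE
t=1: input=4 -> V=0 FIRE
t=2: input=2 -> V=6
t=3: input=3 -> V=0 FIRE
t=4: input=3 -> V=9
t=5: input=2 -> V=10
t=6: input=5 -> V=0 FIRE
t=7: input=3 -> V=9
t=8: input=2 -> V=10
t=9: input=5 -> V=0 FIRE
t=10: input=1 -> V=3
t=11: input=2 -> V=7

Answer: 1 2 3 3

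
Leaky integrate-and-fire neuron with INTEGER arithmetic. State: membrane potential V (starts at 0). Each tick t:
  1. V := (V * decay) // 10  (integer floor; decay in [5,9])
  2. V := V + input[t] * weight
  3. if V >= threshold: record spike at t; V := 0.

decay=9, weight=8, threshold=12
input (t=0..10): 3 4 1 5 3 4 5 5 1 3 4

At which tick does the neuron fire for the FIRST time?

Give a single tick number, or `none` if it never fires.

t=0: input=3 -> V=0 FIRE
t=1: input=4 -> V=0 FIRE
t=2: input=1 -> V=8
t=3: input=5 -> V=0 FIRE
t=4: input=3 -> V=0 FIRE
t=5: input=4 -> V=0 FIRE
t=6: input=5 -> V=0 FIRE
t=7: input=5 -> V=0 FIRE
t=8: input=1 -> V=8
t=9: input=3 -> V=0 FIRE
t=10: input=4 -> V=0 FIRE

Answer: 0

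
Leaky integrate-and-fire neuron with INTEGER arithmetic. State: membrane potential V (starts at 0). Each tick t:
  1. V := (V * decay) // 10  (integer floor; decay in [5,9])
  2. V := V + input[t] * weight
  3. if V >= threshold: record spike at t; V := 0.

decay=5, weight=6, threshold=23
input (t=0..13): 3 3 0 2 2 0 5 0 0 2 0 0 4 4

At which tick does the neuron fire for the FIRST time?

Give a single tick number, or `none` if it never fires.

t=0: input=3 -> V=18
t=1: input=3 -> V=0 FIRE
t=2: input=0 -> V=0
t=3: input=2 -> V=12
t=4: input=2 -> V=18
t=5: input=0 -> V=9
t=6: input=5 -> V=0 FIRE
t=7: input=0 -> V=0
t=8: input=0 -> V=0
t=9: input=2 -> V=12
t=10: input=0 -> V=6
t=11: input=0 -> V=3
t=12: input=4 -> V=0 FIRE
t=13: input=4 -> V=0 FIRE

Answer: 1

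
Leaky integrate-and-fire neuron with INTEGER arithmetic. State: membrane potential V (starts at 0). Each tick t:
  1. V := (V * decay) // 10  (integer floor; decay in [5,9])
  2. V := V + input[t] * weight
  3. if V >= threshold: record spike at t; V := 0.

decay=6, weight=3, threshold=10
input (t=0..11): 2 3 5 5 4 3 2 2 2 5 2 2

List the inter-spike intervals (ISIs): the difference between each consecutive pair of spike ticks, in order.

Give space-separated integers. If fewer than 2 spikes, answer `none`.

t=0: input=2 -> V=6
t=1: input=3 -> V=0 FIRE
t=2: input=5 -> V=0 FIRE
t=3: input=5 -> V=0 FIRE
t=4: input=4 -> V=0 FIRE
t=5: input=3 -> V=9
t=6: input=2 -> V=0 FIRE
t=7: input=2 -> V=6
t=8: input=2 -> V=9
t=9: input=5 -> V=0 FIRE
t=10: input=2 -> V=6
t=11: input=2 -> V=9

Answer: 1 1 1 2 3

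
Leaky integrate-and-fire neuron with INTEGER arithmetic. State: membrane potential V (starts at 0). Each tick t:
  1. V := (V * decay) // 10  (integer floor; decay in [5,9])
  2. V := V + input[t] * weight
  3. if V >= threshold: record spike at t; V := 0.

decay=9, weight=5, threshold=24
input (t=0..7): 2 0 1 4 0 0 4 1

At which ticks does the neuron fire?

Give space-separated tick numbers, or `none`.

Answer: 3

Derivation:
t=0: input=2 -> V=10
t=1: input=0 -> V=9
t=2: input=1 -> V=13
t=3: input=4 -> V=0 FIRE
t=4: input=0 -> V=0
t=5: input=0 -> V=0
t=6: input=4 -> V=20
t=7: input=1 -> V=23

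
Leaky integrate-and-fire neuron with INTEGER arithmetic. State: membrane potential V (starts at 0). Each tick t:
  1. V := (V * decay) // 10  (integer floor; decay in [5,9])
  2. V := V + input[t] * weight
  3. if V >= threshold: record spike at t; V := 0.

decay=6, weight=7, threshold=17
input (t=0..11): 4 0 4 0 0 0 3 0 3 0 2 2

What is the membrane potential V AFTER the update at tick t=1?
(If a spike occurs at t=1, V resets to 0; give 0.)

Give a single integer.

Answer: 0

Derivation:
t=0: input=4 -> V=0 FIRE
t=1: input=0 -> V=0
t=2: input=4 -> V=0 FIRE
t=3: input=0 -> V=0
t=4: input=0 -> V=0
t=5: input=0 -> V=0
t=6: input=3 -> V=0 FIRE
t=7: input=0 -> V=0
t=8: input=3 -> V=0 FIRE
t=9: input=0 -> V=0
t=10: input=2 -> V=14
t=11: input=2 -> V=0 FIRE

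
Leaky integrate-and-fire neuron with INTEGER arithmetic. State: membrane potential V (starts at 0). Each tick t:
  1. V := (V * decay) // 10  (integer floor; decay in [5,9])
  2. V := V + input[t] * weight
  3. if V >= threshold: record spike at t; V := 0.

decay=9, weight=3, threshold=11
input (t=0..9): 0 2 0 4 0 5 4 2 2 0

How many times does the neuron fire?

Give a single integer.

Answer: 4

Derivation:
t=0: input=0 -> V=0
t=1: input=2 -> V=6
t=2: input=0 -> V=5
t=3: input=4 -> V=0 FIRE
t=4: input=0 -> V=0
t=5: input=5 -> V=0 FIRE
t=6: input=4 -> V=0 FIRE
t=7: input=2 -> V=6
t=8: input=2 -> V=0 FIRE
t=9: input=0 -> V=0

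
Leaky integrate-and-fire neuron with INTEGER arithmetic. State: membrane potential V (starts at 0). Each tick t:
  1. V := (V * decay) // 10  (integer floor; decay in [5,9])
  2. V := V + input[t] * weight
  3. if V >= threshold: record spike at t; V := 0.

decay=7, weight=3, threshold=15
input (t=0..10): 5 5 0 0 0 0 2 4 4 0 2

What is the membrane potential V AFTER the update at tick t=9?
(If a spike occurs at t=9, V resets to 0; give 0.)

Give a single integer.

Answer: 8

Derivation:
t=0: input=5 -> V=0 FIRE
t=1: input=5 -> V=0 FIRE
t=2: input=0 -> V=0
t=3: input=0 -> V=0
t=4: input=0 -> V=0
t=5: input=0 -> V=0
t=6: input=2 -> V=6
t=7: input=4 -> V=0 FIRE
t=8: input=4 -> V=12
t=9: input=0 -> V=8
t=10: input=2 -> V=11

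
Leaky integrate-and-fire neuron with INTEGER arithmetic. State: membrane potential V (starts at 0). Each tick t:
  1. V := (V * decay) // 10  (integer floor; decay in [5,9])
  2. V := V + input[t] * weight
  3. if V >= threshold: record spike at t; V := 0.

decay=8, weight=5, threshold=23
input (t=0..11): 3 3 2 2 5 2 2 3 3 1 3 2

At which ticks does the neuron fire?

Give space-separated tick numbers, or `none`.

Answer: 1 4 7 10

Derivation:
t=0: input=3 -> V=15
t=1: input=3 -> V=0 FIRE
t=2: input=2 -> V=10
t=3: input=2 -> V=18
t=4: input=5 -> V=0 FIRE
t=5: input=2 -> V=10
t=6: input=2 -> V=18
t=7: input=3 -> V=0 FIRE
t=8: input=3 -> V=15
t=9: input=1 -> V=17
t=10: input=3 -> V=0 FIRE
t=11: input=2 -> V=10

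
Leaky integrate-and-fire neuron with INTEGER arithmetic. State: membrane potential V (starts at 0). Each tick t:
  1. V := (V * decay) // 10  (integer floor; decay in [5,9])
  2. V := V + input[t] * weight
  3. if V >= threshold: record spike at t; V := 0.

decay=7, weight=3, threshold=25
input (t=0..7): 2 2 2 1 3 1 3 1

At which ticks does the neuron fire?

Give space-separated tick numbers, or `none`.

Answer: none

Derivation:
t=0: input=2 -> V=6
t=1: input=2 -> V=10
t=2: input=2 -> V=13
t=3: input=1 -> V=12
t=4: input=3 -> V=17
t=5: input=1 -> V=14
t=6: input=3 -> V=18
t=7: input=1 -> V=15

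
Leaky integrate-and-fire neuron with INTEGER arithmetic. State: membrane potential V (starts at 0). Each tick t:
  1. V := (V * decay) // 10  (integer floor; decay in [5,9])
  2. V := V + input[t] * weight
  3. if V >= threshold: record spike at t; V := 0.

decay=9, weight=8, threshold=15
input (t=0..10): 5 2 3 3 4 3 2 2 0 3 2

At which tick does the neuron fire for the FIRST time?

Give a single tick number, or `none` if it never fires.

Answer: 0

Derivation:
t=0: input=5 -> V=0 FIRE
t=1: input=2 -> V=0 FIRE
t=2: input=3 -> V=0 FIRE
t=3: input=3 -> V=0 FIRE
t=4: input=4 -> V=0 FIRE
t=5: input=3 -> V=0 FIRE
t=6: input=2 -> V=0 FIRE
t=7: input=2 -> V=0 FIRE
t=8: input=0 -> V=0
t=9: input=3 -> V=0 FIRE
t=10: input=2 -> V=0 FIRE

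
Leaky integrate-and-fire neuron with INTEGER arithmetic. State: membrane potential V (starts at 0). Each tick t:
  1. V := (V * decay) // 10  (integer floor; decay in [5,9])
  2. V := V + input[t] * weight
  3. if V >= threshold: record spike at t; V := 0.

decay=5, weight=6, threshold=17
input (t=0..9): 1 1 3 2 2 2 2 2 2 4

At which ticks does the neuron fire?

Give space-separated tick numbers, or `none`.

Answer: 2 4 6 8 9

Derivation:
t=0: input=1 -> V=6
t=1: input=1 -> V=9
t=2: input=3 -> V=0 FIRE
t=3: input=2 -> V=12
t=4: input=2 -> V=0 FIRE
t=5: input=2 -> V=12
t=6: input=2 -> V=0 FIRE
t=7: input=2 -> V=12
t=8: input=2 -> V=0 FIRE
t=9: input=4 -> V=0 FIRE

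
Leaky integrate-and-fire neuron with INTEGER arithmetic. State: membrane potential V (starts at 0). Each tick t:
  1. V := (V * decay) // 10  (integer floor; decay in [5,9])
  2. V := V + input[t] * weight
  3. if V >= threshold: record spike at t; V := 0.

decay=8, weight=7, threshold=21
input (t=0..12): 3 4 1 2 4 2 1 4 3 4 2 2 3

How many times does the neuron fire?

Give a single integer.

t=0: input=3 -> V=0 FIRE
t=1: input=4 -> V=0 FIRE
t=2: input=1 -> V=7
t=3: input=2 -> V=19
t=4: input=4 -> V=0 FIRE
t=5: input=2 -> V=14
t=6: input=1 -> V=18
t=7: input=4 -> V=0 FIRE
t=8: input=3 -> V=0 FIRE
t=9: input=4 -> V=0 FIRE
t=10: input=2 -> V=14
t=11: input=2 -> V=0 FIRE
t=12: input=3 -> V=0 FIRE

Answer: 8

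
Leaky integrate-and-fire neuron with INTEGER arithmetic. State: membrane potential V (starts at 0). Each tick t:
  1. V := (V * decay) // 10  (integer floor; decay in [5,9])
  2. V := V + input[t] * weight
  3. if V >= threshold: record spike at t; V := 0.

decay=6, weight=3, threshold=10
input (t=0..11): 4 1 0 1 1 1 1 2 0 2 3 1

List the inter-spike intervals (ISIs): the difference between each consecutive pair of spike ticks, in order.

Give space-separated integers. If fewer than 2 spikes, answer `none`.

t=0: input=4 -> V=0 FIRE
t=1: input=1 -> V=3
t=2: input=0 -> V=1
t=3: input=1 -> V=3
t=4: input=1 -> V=4
t=5: input=1 -> V=5
t=6: input=1 -> V=6
t=7: input=2 -> V=9
t=8: input=0 -> V=5
t=9: input=2 -> V=9
t=10: input=3 -> V=0 FIRE
t=11: input=1 -> V=3

Answer: 10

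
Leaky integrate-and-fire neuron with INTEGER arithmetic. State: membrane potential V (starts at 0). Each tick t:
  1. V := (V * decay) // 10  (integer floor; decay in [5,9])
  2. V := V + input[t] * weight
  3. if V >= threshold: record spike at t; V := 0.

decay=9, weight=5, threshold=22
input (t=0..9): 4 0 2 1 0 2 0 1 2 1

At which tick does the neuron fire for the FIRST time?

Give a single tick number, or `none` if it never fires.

Answer: 2

Derivation:
t=0: input=4 -> V=20
t=1: input=0 -> V=18
t=2: input=2 -> V=0 FIRE
t=3: input=1 -> V=5
t=4: input=0 -> V=4
t=5: input=2 -> V=13
t=6: input=0 -> V=11
t=7: input=1 -> V=14
t=8: input=2 -> V=0 FIRE
t=9: input=1 -> V=5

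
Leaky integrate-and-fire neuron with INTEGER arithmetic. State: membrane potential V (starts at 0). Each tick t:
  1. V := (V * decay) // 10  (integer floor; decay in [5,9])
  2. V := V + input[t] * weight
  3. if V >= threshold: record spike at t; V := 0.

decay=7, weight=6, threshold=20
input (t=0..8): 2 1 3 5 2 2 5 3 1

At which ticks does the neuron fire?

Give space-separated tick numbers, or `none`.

Answer: 2 3 5 6

Derivation:
t=0: input=2 -> V=12
t=1: input=1 -> V=14
t=2: input=3 -> V=0 FIRE
t=3: input=5 -> V=0 FIRE
t=4: input=2 -> V=12
t=5: input=2 -> V=0 FIRE
t=6: input=5 -> V=0 FIRE
t=7: input=3 -> V=18
t=8: input=1 -> V=18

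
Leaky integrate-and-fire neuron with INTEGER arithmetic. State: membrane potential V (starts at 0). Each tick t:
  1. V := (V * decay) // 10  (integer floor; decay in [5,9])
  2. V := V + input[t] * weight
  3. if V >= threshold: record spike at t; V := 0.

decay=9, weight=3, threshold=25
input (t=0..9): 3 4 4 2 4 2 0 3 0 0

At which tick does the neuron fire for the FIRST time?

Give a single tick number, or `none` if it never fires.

t=0: input=3 -> V=9
t=1: input=4 -> V=20
t=2: input=4 -> V=0 FIRE
t=3: input=2 -> V=6
t=4: input=4 -> V=17
t=5: input=2 -> V=21
t=6: input=0 -> V=18
t=7: input=3 -> V=0 FIRE
t=8: input=0 -> V=0
t=9: input=0 -> V=0

Answer: 2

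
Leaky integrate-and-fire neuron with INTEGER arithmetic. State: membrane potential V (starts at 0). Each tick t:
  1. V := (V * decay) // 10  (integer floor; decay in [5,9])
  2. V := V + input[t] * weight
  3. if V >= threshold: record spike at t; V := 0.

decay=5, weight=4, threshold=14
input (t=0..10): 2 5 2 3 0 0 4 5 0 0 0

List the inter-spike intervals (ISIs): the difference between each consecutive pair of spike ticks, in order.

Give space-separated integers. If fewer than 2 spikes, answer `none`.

t=0: input=2 -> V=8
t=1: input=5 -> V=0 FIRE
t=2: input=2 -> V=8
t=3: input=3 -> V=0 FIRE
t=4: input=0 -> V=0
t=5: input=0 -> V=0
t=6: input=4 -> V=0 FIRE
t=7: input=5 -> V=0 FIRE
t=8: input=0 -> V=0
t=9: input=0 -> V=0
t=10: input=0 -> V=0

Answer: 2 3 1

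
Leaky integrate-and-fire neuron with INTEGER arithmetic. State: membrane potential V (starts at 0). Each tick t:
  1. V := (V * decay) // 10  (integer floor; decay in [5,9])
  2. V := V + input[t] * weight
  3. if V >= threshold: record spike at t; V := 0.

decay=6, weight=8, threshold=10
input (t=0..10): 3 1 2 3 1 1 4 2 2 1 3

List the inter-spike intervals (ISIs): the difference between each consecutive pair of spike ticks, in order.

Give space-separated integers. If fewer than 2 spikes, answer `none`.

Answer: 2 1 2 1 1 1 2

Derivation:
t=0: input=3 -> V=0 FIRE
t=1: input=1 -> V=8
t=2: input=2 -> V=0 FIRE
t=3: input=3 -> V=0 FIRE
t=4: input=1 -> V=8
t=5: input=1 -> V=0 FIRE
t=6: input=4 -> V=0 FIRE
t=7: input=2 -> V=0 FIRE
t=8: input=2 -> V=0 FIRE
t=9: input=1 -> V=8
t=10: input=3 -> V=0 FIRE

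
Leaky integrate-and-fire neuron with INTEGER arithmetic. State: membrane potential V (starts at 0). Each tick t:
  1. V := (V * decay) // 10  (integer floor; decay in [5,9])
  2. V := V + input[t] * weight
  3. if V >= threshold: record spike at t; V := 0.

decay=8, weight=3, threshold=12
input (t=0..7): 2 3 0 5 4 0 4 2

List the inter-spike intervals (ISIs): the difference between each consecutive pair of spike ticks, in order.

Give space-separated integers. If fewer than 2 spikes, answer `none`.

t=0: input=2 -> V=6
t=1: input=3 -> V=0 FIRE
t=2: input=0 -> V=0
t=3: input=5 -> V=0 FIRE
t=4: input=4 -> V=0 FIRE
t=5: input=0 -> V=0
t=6: input=4 -> V=0 FIRE
t=7: input=2 -> V=6

Answer: 2 1 2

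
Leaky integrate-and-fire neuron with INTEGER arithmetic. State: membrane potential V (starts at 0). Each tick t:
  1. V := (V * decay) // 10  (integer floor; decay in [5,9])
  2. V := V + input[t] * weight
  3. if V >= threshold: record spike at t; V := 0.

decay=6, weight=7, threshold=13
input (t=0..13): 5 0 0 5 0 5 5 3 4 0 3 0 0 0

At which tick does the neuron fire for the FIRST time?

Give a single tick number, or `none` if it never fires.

t=0: input=5 -> V=0 FIRE
t=1: input=0 -> V=0
t=2: input=0 -> V=0
t=3: input=5 -> V=0 FIRE
t=4: input=0 -> V=0
t=5: input=5 -> V=0 FIRE
t=6: input=5 -> V=0 FIRE
t=7: input=3 -> V=0 FIRE
t=8: input=4 -> V=0 FIRE
t=9: input=0 -> V=0
t=10: input=3 -> V=0 FIRE
t=11: input=0 -> V=0
t=12: input=0 -> V=0
t=13: input=0 -> V=0

Answer: 0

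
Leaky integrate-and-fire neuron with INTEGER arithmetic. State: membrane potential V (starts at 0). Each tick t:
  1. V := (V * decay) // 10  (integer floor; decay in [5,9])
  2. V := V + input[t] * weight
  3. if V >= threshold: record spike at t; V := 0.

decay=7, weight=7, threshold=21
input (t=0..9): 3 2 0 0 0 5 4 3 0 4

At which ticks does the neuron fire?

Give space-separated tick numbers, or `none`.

Answer: 0 5 6 7 9

Derivation:
t=0: input=3 -> V=0 FIRE
t=1: input=2 -> V=14
t=2: input=0 -> V=9
t=3: input=0 -> V=6
t=4: input=0 -> V=4
t=5: input=5 -> V=0 FIRE
t=6: input=4 -> V=0 FIRE
t=7: input=3 -> V=0 FIRE
t=8: input=0 -> V=0
t=9: input=4 -> V=0 FIRE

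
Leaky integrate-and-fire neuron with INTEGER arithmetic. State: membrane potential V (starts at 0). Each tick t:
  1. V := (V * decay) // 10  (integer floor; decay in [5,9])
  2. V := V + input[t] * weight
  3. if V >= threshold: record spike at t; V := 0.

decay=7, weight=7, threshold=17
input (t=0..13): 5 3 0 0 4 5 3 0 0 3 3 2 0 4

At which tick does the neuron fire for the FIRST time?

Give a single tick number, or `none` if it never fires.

t=0: input=5 -> V=0 FIRE
t=1: input=3 -> V=0 FIRE
t=2: input=0 -> V=0
t=3: input=0 -> V=0
t=4: input=4 -> V=0 FIRE
t=5: input=5 -> V=0 FIRE
t=6: input=3 -> V=0 FIRE
t=7: input=0 -> V=0
t=8: input=0 -> V=0
t=9: input=3 -> V=0 FIRE
t=10: input=3 -> V=0 FIRE
t=11: input=2 -> V=14
t=12: input=0 -> V=9
t=13: input=4 -> V=0 FIRE

Answer: 0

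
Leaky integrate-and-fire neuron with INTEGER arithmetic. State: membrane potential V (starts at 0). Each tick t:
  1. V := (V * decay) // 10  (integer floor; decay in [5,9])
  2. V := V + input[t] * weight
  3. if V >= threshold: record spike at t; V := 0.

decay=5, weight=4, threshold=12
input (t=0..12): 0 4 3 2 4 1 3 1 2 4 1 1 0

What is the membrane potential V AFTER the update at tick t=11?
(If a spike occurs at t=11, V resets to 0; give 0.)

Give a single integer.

Answer: 6

Derivation:
t=0: input=0 -> V=0
t=1: input=4 -> V=0 FIRE
t=2: input=3 -> V=0 FIRE
t=3: input=2 -> V=8
t=4: input=4 -> V=0 FIRE
t=5: input=1 -> V=4
t=6: input=3 -> V=0 FIRE
t=7: input=1 -> V=4
t=8: input=2 -> V=10
t=9: input=4 -> V=0 FIRE
t=10: input=1 -> V=4
t=11: input=1 -> V=6
t=12: input=0 -> V=3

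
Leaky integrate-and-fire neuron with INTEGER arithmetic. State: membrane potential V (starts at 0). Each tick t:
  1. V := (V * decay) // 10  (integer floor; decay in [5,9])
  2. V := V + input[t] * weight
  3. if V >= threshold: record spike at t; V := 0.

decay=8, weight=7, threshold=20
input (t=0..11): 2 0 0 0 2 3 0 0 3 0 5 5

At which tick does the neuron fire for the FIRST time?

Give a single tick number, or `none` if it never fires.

Answer: 5

Derivation:
t=0: input=2 -> V=14
t=1: input=0 -> V=11
t=2: input=0 -> V=8
t=3: input=0 -> V=6
t=4: input=2 -> V=18
t=5: input=3 -> V=0 FIRE
t=6: input=0 -> V=0
t=7: input=0 -> V=0
t=8: input=3 -> V=0 FIRE
t=9: input=0 -> V=0
t=10: input=5 -> V=0 FIRE
t=11: input=5 -> V=0 FIRE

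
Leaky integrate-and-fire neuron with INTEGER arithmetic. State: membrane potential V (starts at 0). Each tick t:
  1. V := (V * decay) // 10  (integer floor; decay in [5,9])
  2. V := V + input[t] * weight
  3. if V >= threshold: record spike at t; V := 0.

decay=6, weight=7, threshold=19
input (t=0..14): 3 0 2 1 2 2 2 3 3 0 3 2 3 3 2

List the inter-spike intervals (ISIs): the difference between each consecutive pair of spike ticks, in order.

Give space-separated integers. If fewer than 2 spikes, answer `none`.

Answer: 4 2 1 1 2 2 1

Derivation:
t=0: input=3 -> V=0 FIRE
t=1: input=0 -> V=0
t=2: input=2 -> V=14
t=3: input=1 -> V=15
t=4: input=2 -> V=0 FIRE
t=5: input=2 -> V=14
t=6: input=2 -> V=0 FIRE
t=7: input=3 -> V=0 FIRE
t=8: input=3 -> V=0 FIRE
t=9: input=0 -> V=0
t=10: input=3 -> V=0 FIRE
t=11: input=2 -> V=14
t=12: input=3 -> V=0 FIRE
t=13: input=3 -> V=0 FIRE
t=14: input=2 -> V=14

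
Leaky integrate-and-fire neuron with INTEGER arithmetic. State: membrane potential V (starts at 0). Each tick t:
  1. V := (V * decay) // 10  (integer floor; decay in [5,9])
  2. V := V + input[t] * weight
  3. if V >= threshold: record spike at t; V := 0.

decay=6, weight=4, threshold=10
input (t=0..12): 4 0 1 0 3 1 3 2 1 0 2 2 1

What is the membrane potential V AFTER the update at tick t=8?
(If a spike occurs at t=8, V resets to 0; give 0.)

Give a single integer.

t=0: input=4 -> V=0 FIRE
t=1: input=0 -> V=0
t=2: input=1 -> V=4
t=3: input=0 -> V=2
t=4: input=3 -> V=0 FIRE
t=5: input=1 -> V=4
t=6: input=3 -> V=0 FIRE
t=7: input=2 -> V=8
t=8: input=1 -> V=8
t=9: input=0 -> V=4
t=10: input=2 -> V=0 FIRE
t=11: input=2 -> V=8
t=12: input=1 -> V=8

Answer: 8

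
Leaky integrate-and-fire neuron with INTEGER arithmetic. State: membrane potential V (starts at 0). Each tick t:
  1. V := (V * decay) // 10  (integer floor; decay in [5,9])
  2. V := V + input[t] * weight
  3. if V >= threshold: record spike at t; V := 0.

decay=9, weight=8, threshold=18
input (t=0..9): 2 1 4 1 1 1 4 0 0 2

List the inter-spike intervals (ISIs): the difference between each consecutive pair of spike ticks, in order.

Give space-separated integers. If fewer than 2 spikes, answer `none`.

Answer: 1 3 1

Derivation:
t=0: input=2 -> V=16
t=1: input=1 -> V=0 FIRE
t=2: input=4 -> V=0 FIRE
t=3: input=1 -> V=8
t=4: input=1 -> V=15
t=5: input=1 -> V=0 FIRE
t=6: input=4 -> V=0 FIRE
t=7: input=0 -> V=0
t=8: input=0 -> V=0
t=9: input=2 -> V=16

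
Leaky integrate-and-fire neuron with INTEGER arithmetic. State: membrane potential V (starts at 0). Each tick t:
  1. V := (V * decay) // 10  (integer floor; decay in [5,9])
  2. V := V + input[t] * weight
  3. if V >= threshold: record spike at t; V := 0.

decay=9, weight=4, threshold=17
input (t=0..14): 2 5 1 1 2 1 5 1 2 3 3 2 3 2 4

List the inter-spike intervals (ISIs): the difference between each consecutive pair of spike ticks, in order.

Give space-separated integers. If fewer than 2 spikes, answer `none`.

Answer: 5 3 2 2

Derivation:
t=0: input=2 -> V=8
t=1: input=5 -> V=0 FIRE
t=2: input=1 -> V=4
t=3: input=1 -> V=7
t=4: input=2 -> V=14
t=5: input=1 -> V=16
t=6: input=5 -> V=0 FIRE
t=7: input=1 -> V=4
t=8: input=2 -> V=11
t=9: input=3 -> V=0 FIRE
t=10: input=3 -> V=12
t=11: input=2 -> V=0 FIRE
t=12: input=3 -> V=12
t=13: input=2 -> V=0 FIRE
t=14: input=4 -> V=16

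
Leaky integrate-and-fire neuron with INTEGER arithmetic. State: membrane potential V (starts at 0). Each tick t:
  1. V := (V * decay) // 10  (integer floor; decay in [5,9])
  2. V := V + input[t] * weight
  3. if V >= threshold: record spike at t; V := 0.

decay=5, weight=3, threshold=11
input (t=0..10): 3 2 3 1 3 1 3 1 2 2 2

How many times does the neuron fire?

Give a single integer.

Answer: 2

Derivation:
t=0: input=3 -> V=9
t=1: input=2 -> V=10
t=2: input=3 -> V=0 FIRE
t=3: input=1 -> V=3
t=4: input=3 -> V=10
t=5: input=1 -> V=8
t=6: input=3 -> V=0 FIRE
t=7: input=1 -> V=3
t=8: input=2 -> V=7
t=9: input=2 -> V=9
t=10: input=2 -> V=10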